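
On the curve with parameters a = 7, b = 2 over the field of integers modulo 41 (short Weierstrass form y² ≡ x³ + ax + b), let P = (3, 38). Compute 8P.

Repeated addition: build up to 8P.
2P: tangent at (3, 38): λ = (3·3² + 7)/(2·38) ≡ 34/35. 35⁻¹ ≡ 34 (mod 41), so λ ≡ 34·34 ≡ 8.
  x = λ² - 3 - 3 = 64 - 6 ≡ 17; y = λ·(3 - 17) - 38 ≡ 14. → (17, 14)
3P: (17, 14) + (3, 38). λ = (38 - 14)/(3 - 17) ≡ 24/27 mod 41. 27⁻¹ ≡ 38 (mod 41), so λ ≡ 10.
  x = λ² - 17 - 3 = 100 - 20 ≡ 39; y = λ·(17 - 39) - 14 ≡ 12. → (39, 12)
4P: (39, 12) + (3, 38). λ = (38 - 12)/(3 - 39) ≡ 26/5 mod 41. 5⁻¹ ≡ 33 (mod 41), so λ ≡ 38.
  x = λ² - 39 - 3 = 1444 - 42 ≡ 8; y = λ·(39 - 8) - 12 ≡ 18. → (8, 18)
5P: (8, 18) + (3, 38). λ = (38 - 18)/(3 - 8) ≡ 20/36 mod 41. 36⁻¹ ≡ 8 (mod 41), so λ ≡ 37.
  x = λ² - 8 - 3 = 1369 - 11 ≡ 5; y = λ·(8 - 5) - 18 ≡ 11. → (5, 11)
6P: (5, 11) + (3, 38). λ = (38 - 11)/(3 - 5) ≡ 27/39 mod 41. 39⁻¹ ≡ 20 (mod 41), so λ ≡ 7.
  x = λ² - 5 - 3 = 49 - 8 ≡ 0; y = λ·(5 - 0) - 11 ≡ 24. → (0, 24)
7P: (0, 24) + (3, 38). λ = (38 - 24)/(3 - 0) ≡ 14/3 mod 41. 3⁻¹ ≡ 14 (mod 41) since 3·14 = 42 ≡ 1, so λ ≡ 32.
  x = λ² - 0 - 3 = 1024 - 3 ≡ 37; y = λ·(0 - 37) - 24 ≡ 22. → (37, 22)
8P: (37, 22) + (3, 38). λ = (38 - 22)/(3 - 37) ≡ 16/7 mod 41. 7⁻¹ ≡ 6 (mod 41) since 7·6 = 42 ≡ 1, so λ ≡ 14.
  x = λ² - 37 - 3 = 196 - 40 ≡ 33; y = λ·(37 - 33) - 22 ≡ 34. → (33, 34)

(33, 34)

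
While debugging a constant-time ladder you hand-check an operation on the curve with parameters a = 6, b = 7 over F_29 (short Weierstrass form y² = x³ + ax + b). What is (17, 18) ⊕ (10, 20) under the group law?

(8, 25)

(17, 18) + (10, 20). λ = (20 - 18)/(10 - 17) ≡ 2/22 mod 29. 22⁻¹ ≡ 4 (mod 29) since 22·4 = 88 ≡ 1, so λ ≡ 8.
  x = λ² - 17 - 10 = 64 - 27 ≡ 8; y = λ·(17 - 8) - 18 ≡ 25. → (8, 25)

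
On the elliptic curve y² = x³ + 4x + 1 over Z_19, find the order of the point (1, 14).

9

2P: tangent at (1, 14): λ = (3·1² + 4)/(2·14) ≡ 7/9. 9⁻¹ ≡ 17 (mod 19) since 9·17 = 153 ≡ 1, so λ ≡ 7·17 ≡ 5.
  x = λ² - 1 - 1 = 25 - 2 ≡ 4; y = λ·(1 - 4) - 14 ≡ 9. → (4, 9)
3P: (4, 9) + (1, 14). λ = (14 - 9)/(1 - 4) ≡ 5/16 mod 19. 16⁻¹ ≡ 6 (mod 19), so λ ≡ 11.
  x = λ² - 4 - 1 = 121 - 5 ≡ 2; y = λ·(4 - 2) - 9 ≡ 13. → (2, 13)
4P: (2, 13) + (1, 14). λ = (14 - 13)/(1 - 2) ≡ 1/18 mod 19. 18⁻¹ ≡ 18 (mod 19), so λ ≡ 18.
  x = λ² - 2 - 1 = 324 - 3 ≡ 17; y = λ·(2 - 17) - 13 ≡ 2. → (17, 2)
5P: (17, 2) + (1, 14). λ = (14 - 2)/(1 - 17) ≡ 12/3 mod 19. 3⁻¹ ≡ 13 (mod 19), so λ ≡ 4.
  x = λ² - 17 - 1 = 16 - 18 ≡ 17; y = λ·(17 - 17) - 2 ≡ 17. → (17, 17)
6P: (17, 17) + (1, 14). λ = (14 - 17)/(1 - 17) ≡ 16/3 mod 19. 3⁻¹ ≡ 13 (mod 19) since 3·13 = 39 ≡ 1, so λ ≡ 18.
  x = λ² - 17 - 1 = 324 - 18 ≡ 2; y = λ·(17 - 2) - 17 ≡ 6. → (2, 6)
7P: (2, 6) + (1, 14). λ = (14 - 6)/(1 - 2) ≡ 8/18 mod 19. 18⁻¹ ≡ 18 (mod 19) since 18·18 = 324 ≡ 1, so λ ≡ 11.
  x = λ² - 2 - 1 = 121 - 3 ≡ 4; y = λ·(2 - 4) - 6 ≡ 10. → (4, 10)
8P: (4, 10) + (1, 14). λ = (14 - 10)/(1 - 4) ≡ 4/16 mod 19. 16⁻¹ ≡ 6 (mod 19) since 16·6 = 96 ≡ 1, so λ ≡ 5.
  x = λ² - 4 - 1 = 25 - 5 ≡ 1; y = λ·(4 - 1) - 10 ≡ 5. → (1, 5)
9P: (1, 5) + (1, 14): same x and y₁ ≡ -y₂, so the sum is ∞.
9P = ∞, so the order is 9.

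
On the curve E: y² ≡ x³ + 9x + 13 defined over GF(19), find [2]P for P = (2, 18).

tangent at (2, 18): λ = (3·2² + 9)/(2·18) ≡ 2/17. 17⁻¹ ≡ 9 (mod 19), so λ ≡ 2·9 ≡ 18.
  x = λ² - 2 - 2 = 324 - 4 ≡ 16; y = λ·(2 - 16) - 18 ≡ 15. → (16, 15)

(16, 15)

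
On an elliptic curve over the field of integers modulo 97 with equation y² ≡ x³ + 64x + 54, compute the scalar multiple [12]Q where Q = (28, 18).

Double-and-add on 12 = (1100)₂. Start with Q = (28, 18) for the leading 1-bit.
double: tangent at (28, 18): λ = (3·28² + 64)/(2·18) ≡ 88/36. 36⁻¹ ≡ 62 (mod 97) since 36·62 = 2232 ≡ 1, so λ ≡ 88·62 ≡ 24.
  x = λ² - 28 - 28 = 576 - 56 ≡ 35; y = λ·(28 - 35) - 18 ≡ 8. → (35, 8)
add Q: (35, 8) + (28, 18). λ = (18 - 8)/(28 - 35) ≡ 10/90 mod 97. 90⁻¹ ≡ 83 (mod 97), so λ ≡ 54.
  x = λ² - 35 - 28 = 2916 - 63 ≡ 40; y = λ·(35 - 40) - 8 ≡ 13. → (40, 13)
double: tangent at (40, 13): λ = (3·40² + 64)/(2·13) ≡ 14/26. 26⁻¹ ≡ 56 (mod 97) since 26·56 = 1456 ≡ 1, so λ ≡ 14·56 ≡ 8.
  x = λ² - 40 - 40 = 64 - 80 ≡ 81; y = λ·(40 - 81) - 13 ≡ 47. → (81, 47)
double: tangent at (81, 47): λ = (3·81² + 64)/(2·47) ≡ 56/94. 94⁻¹ ≡ 32 (mod 97), so λ ≡ 56·32 ≡ 46.
  x = λ² - 81 - 81 = 2116 - 162 ≡ 14; y = λ·(81 - 14) - 47 ≡ 28. → (14, 28)

(14, 28)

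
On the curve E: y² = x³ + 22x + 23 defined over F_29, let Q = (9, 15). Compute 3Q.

(9, 14)

Repeated addition: build up to 3Q.
2Q: tangent at (9, 15): λ = (3·9² + 22)/(2·15) ≡ 4/1. 1⁻¹ ≡ 1 (mod 29) since 1·1 = 1 ≡ 1, so λ ≡ 4·1 ≡ 4.
  x = λ² - 9 - 9 = 16 - 18 ≡ 27; y = λ·(9 - 27) - 15 ≡ 0. → (27, 0)
3Q: (27, 0) + (9, 15). λ = (15 - 0)/(9 - 27) ≡ 15/11 mod 29. 11⁻¹ ≡ 8 (mod 29) since 11·8 = 88 ≡ 1, so λ ≡ 4.
  x = λ² - 27 - 9 = 16 - 36 ≡ 9; y = λ·(27 - 9) - 0 ≡ 14. → (9, 14)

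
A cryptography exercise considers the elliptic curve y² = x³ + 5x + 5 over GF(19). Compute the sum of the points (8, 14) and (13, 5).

(2, 17)

(8, 14) + (13, 5). λ = (5 - 14)/(13 - 8) ≡ 10/5 mod 19. 5⁻¹ ≡ 4 (mod 19) since 5·4 = 20 ≡ 1, so λ ≡ 2.
  x = λ² - 8 - 13 = 4 - 21 ≡ 2; y = λ·(8 - 2) - 14 ≡ 17. → (2, 17)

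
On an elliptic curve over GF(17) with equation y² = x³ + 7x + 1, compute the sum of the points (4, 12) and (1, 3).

(4, 12) + (1, 3). λ = (3 - 12)/(1 - 4) ≡ 8/14 mod 17. 14⁻¹ ≡ 11 (mod 17) since 14·11 = 154 ≡ 1, so λ ≡ 3.
  x = λ² - 4 - 1 = 9 - 5 ≡ 4; y = λ·(4 - 4) - 12 ≡ 5. → (4, 5)

(4, 5)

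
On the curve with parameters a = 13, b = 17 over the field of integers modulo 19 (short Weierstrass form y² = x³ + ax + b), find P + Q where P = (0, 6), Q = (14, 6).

(0, 6) + (14, 6). λ = (6 - 6)/(14 - 0) ≡ 0/14 mod 19. 14⁻¹ ≡ 15 (mod 19), so λ ≡ 0.
  x = λ² - 0 - 14 = 0 - 14 ≡ 5; y = λ·(0 - 5) - 6 ≡ 13. → (5, 13)

(5, 13)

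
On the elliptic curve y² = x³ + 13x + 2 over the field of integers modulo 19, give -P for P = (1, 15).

-(1, 15) = (1, -15 mod 19) = (1, 4).

(1, 4)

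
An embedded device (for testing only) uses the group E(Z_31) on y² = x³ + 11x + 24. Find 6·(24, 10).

(13, 15)

Write G = (24, 10).
Repeated addition: build up to 6G.
2G: tangent at (24, 10): λ = (3·24² + 11)/(2·10) ≡ 3/20. 20⁻¹ ≡ 14 (mod 31), so λ ≡ 3·14 ≡ 11.
  x = λ² - 24 - 24 = 121 - 48 ≡ 11; y = λ·(24 - 11) - 10 ≡ 9. → (11, 9)
3G: (11, 9) + (24, 10). λ = (10 - 9)/(24 - 11) ≡ 1/13 mod 31. 13⁻¹ ≡ 12 (mod 31), so λ ≡ 12.
  x = λ² - 11 - 24 = 144 - 35 ≡ 16; y = λ·(11 - 16) - 9 ≡ 24. → (16, 24)
4G: (16, 24) + (24, 10). λ = (10 - 24)/(24 - 16) ≡ 17/8 mod 31. 8⁻¹ ≡ 4 (mod 31), so λ ≡ 6.
  x = λ² - 16 - 24 = 36 - 40 ≡ 27; y = λ·(16 - 27) - 24 ≡ 3. → (27, 3)
5G: (27, 3) + (24, 10). λ = (10 - 3)/(24 - 27) ≡ 7/28 mod 31. 28⁻¹ ≡ 10 (mod 31), so λ ≡ 8.
  x = λ² - 27 - 24 = 64 - 51 ≡ 13; y = λ·(27 - 13) - 3 ≡ 16. → (13, 16)
6G: (13, 16) + (24, 10). λ = (10 - 16)/(24 - 13) ≡ 25/11 mod 31. 11⁻¹ ≡ 17 (mod 31), so λ ≡ 22.
  x = λ² - 13 - 24 = 484 - 37 ≡ 13; y = λ·(13 - 13) - 16 ≡ 15. → (13, 15)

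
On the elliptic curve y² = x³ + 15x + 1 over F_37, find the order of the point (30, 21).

2P: tangent at (30, 21): λ = (3·30² + 15)/(2·21) ≡ 14/5. 5⁻¹ ≡ 15 (mod 37), so λ ≡ 14·15 ≡ 25.
  x = λ² - 30 - 30 = 625 - 60 ≡ 10; y = λ·(30 - 10) - 21 ≡ 35. → (10, 35)
3P: (10, 35) + (30, 21). λ = (21 - 35)/(30 - 10) ≡ 23/20 mod 37. 20⁻¹ ≡ 13 (mod 37) since 20·13 = 260 ≡ 1, so λ ≡ 3.
  x = λ² - 10 - 30 = 9 - 40 ≡ 6; y = λ·(10 - 6) - 35 ≡ 14. → (6, 14)
4P: (6, 14) + (30, 21). λ = (21 - 14)/(30 - 6) ≡ 7/24 mod 37. 24⁻¹ ≡ 17 (mod 37), so λ ≡ 8.
  x = λ² - 6 - 30 = 64 - 36 ≡ 28; y = λ·(6 - 28) - 14 ≡ 32. → (28, 32)
5P: (28, 32) + (30, 21). λ = (21 - 32)/(30 - 28) ≡ 26/2 mod 37. 2⁻¹ ≡ 19 (mod 37) since 2·19 = 38 ≡ 1, so λ ≡ 13.
  x = λ² - 28 - 30 = 169 - 58 ≡ 0; y = λ·(28 - 0) - 32 ≡ 36. → (0, 36)
6P: (0, 36) + (30, 21). λ = (21 - 36)/(30 - 0) ≡ 22/30 mod 37. 30⁻¹ ≡ 21 (mod 37) since 30·21 = 630 ≡ 1, so λ ≡ 18.
  x = λ² - 0 - 30 = 324 - 30 ≡ 35; y = λ·(0 - 35) - 36 ≡ 0. → (35, 0)
7P: (35, 0) + (30, 21). λ = (21 - 0)/(30 - 35) ≡ 21/32 mod 37. 32⁻¹ ≡ 22 (mod 37), so λ ≡ 18.
  x = λ² - 35 - 30 = 324 - 65 ≡ 0; y = λ·(35 - 0) - 0 ≡ 1. → (0, 1)
8P: (0, 1) + (30, 21). λ = (21 - 1)/(30 - 0) ≡ 20/30 mod 37. 30⁻¹ ≡ 21 (mod 37), so λ ≡ 13.
  x = λ² - 0 - 30 = 169 - 30 ≡ 28; y = λ·(0 - 28) - 1 ≡ 5. → (28, 5)
9P: (28, 5) + (30, 21). λ = (21 - 5)/(30 - 28) ≡ 16/2 mod 37. 2⁻¹ ≡ 19 (mod 37), so λ ≡ 8.
  x = λ² - 28 - 30 = 64 - 58 ≡ 6; y = λ·(28 - 6) - 5 ≡ 23. → (6, 23)
10P: (6, 23) + (30, 21). λ = (21 - 23)/(30 - 6) ≡ 35/24 mod 37. 24⁻¹ ≡ 17 (mod 37), so λ ≡ 3.
  x = λ² - 6 - 30 = 9 - 36 ≡ 10; y = λ·(6 - 10) - 23 ≡ 2. → (10, 2)
11P: (10, 2) + (30, 21). λ = (21 - 2)/(30 - 10) ≡ 19/20 mod 37. 20⁻¹ ≡ 13 (mod 37), so λ ≡ 25.
  x = λ² - 10 - 30 = 625 - 40 ≡ 30; y = λ·(10 - 30) - 2 ≡ 16. → (30, 16)
12P: (30, 16) + (30, 21): same x and y₁ ≡ -y₂, so the sum is O.
12P = O, so the order is 12.

12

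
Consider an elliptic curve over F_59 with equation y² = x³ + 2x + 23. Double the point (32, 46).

tangent at (32, 46): λ = (3·32² + 2)/(2·46) ≡ 6/33. 33⁻¹ ≡ 34 (mod 59), so λ ≡ 6·34 ≡ 27.
  x = λ² - 32 - 32 = 729 - 64 ≡ 16; y = λ·(32 - 16) - 46 ≡ 32. → (16, 32)

(16, 32)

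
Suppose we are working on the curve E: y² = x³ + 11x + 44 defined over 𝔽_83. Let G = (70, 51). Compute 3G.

Repeated addition: build up to 3G.
2G: tangent at (70, 51): λ = (3·70² + 11)/(2·51) ≡ 20/19. 19⁻¹ ≡ 35 (mod 83) since 19·35 = 665 ≡ 1, so λ ≡ 20·35 ≡ 36.
  x = λ² - 70 - 70 = 1296 - 140 ≡ 77; y = λ·(70 - 77) - 51 ≡ 29. → (77, 29)
3G: (77, 29) + (70, 51). λ = (51 - 29)/(70 - 77) ≡ 22/76 mod 83. 76⁻¹ ≡ 71 (mod 83), so λ ≡ 68.
  x = λ² - 77 - 70 = 4624 - 147 ≡ 78; y = λ·(77 - 78) - 29 ≡ 69. → (78, 69)

(78, 69)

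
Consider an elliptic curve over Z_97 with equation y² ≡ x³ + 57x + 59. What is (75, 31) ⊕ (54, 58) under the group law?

(75, 31) + (54, 58). λ = (58 - 31)/(54 - 75) ≡ 27/76 mod 97. 76⁻¹ ≡ 60 (mod 97), so λ ≡ 68.
  x = λ² - 75 - 54 = 4624 - 129 ≡ 33; y = λ·(75 - 33) - 31 ≡ 12. → (33, 12)

(33, 12)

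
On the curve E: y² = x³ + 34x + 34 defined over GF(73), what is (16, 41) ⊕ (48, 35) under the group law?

(16, 41) + (48, 35). λ = (35 - 41)/(48 - 16) ≡ 67/32 mod 73. 32⁻¹ ≡ 16 (mod 73), so λ ≡ 50.
  x = λ² - 16 - 48 = 2500 - 64 ≡ 27; y = λ·(16 - 27) - 41 ≡ 66. → (27, 66)

(27, 66)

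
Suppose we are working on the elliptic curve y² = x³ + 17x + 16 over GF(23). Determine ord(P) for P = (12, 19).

5

2P: tangent at (12, 19): λ = (3·12² + 17)/(2·19) ≡ 12/15. 15⁻¹ ≡ 20 (mod 23), so λ ≡ 12·20 ≡ 10.
  x = λ² - 12 - 12 = 100 - 24 ≡ 7; y = λ·(12 - 7) - 19 ≡ 8. → (7, 8)
3P: (7, 8) + (12, 19). λ = (19 - 8)/(12 - 7) ≡ 11/5 mod 23. 5⁻¹ ≡ 14 (mod 23), so λ ≡ 16.
  x = λ² - 7 - 12 = 256 - 19 ≡ 7; y = λ·(7 - 7) - 8 ≡ 15. → (7, 15)
4P: (7, 15) + (12, 19). λ = (19 - 15)/(12 - 7) ≡ 4/5 mod 23. 5⁻¹ ≡ 14 (mod 23) since 5·14 = 70 ≡ 1, so λ ≡ 10.
  x = λ² - 7 - 12 = 100 - 19 ≡ 12; y = λ·(7 - 12) - 15 ≡ 4. → (12, 4)
5P: (12, 4) + (12, 19): same x and y₁ ≡ -y₂, so the sum is ∞.
5P = ∞, so the order is 5.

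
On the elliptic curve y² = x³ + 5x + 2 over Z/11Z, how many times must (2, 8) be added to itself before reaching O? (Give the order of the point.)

10

2P: tangent at (2, 8): λ = (3·2² + 5)/(2·8) ≡ 6/5. 5⁻¹ ≡ 9 (mod 11) since 5·9 = 45 ≡ 1, so λ ≡ 6·9 ≡ 10.
  x = λ² - 2 - 2 = 100 - 4 ≡ 8; y = λ·(2 - 8) - 8 ≡ 9. → (8, 9)
3P: (8, 9) + (2, 8). λ = (8 - 9)/(2 - 8) ≡ 10/5 mod 11. 5⁻¹ ≡ 9 (mod 11) since 5·9 = 45 ≡ 1, so λ ≡ 2.
  x = λ² - 8 - 2 = 4 - 10 ≡ 5; y = λ·(8 - 5) - 9 ≡ 8. → (5, 8)
4P: (5, 8) + (2, 8). λ = (8 - 8)/(2 - 5) ≡ 0/8 mod 11. 8⁻¹ ≡ 7 (mod 11), so λ ≡ 0.
  x = λ² - 5 - 2 = 0 - 7 ≡ 4; y = λ·(5 - 4) - 8 ≡ 3. → (4, 3)
5P: (4, 3) + (2, 8). λ = (8 - 3)/(2 - 4) ≡ 5/9 mod 11. 9⁻¹ ≡ 5 (mod 11), so λ ≡ 3.
  x = λ² - 4 - 2 = 9 - 6 ≡ 3; y = λ·(4 - 3) - 3 ≡ 0. → (3, 0)
6P: (3, 0) + (2, 8). λ = (8 - 0)/(2 - 3) ≡ 8/10 mod 11. 10⁻¹ ≡ 10 (mod 11) since 10·10 = 100 ≡ 1, so λ ≡ 3.
  x = λ² - 3 - 2 = 9 - 5 ≡ 4; y = λ·(3 - 4) - 0 ≡ 8. → (4, 8)
7P: (4, 8) + (2, 8). λ = (8 - 8)/(2 - 4) ≡ 0/9 mod 11. 9⁻¹ ≡ 5 (mod 11) since 9·5 = 45 ≡ 1, so λ ≡ 0.
  x = λ² - 4 - 2 = 0 - 6 ≡ 5; y = λ·(4 - 5) - 8 ≡ 3. → (5, 3)
8P: (5, 3) + (2, 8). λ = (8 - 3)/(2 - 5) ≡ 5/8 mod 11. 8⁻¹ ≡ 7 (mod 11), so λ ≡ 2.
  x = λ² - 5 - 2 = 4 - 7 ≡ 8; y = λ·(5 - 8) - 3 ≡ 2. → (8, 2)
9P: (8, 2) + (2, 8). λ = (8 - 2)/(2 - 8) ≡ 6/5 mod 11. 5⁻¹ ≡ 9 (mod 11), so λ ≡ 10.
  x = λ² - 8 - 2 = 100 - 10 ≡ 2; y = λ·(8 - 2) - 2 ≡ 3. → (2, 3)
10P: (2, 3) + (2, 8): same x and y₁ ≡ -y₂, so the sum is O.
10P = O, so the order is 10.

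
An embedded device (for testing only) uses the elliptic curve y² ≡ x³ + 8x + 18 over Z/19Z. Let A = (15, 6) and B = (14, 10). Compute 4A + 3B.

(16, 9)

First 4A:
Repeated addition: build up to 4A.
2A: tangent at (15, 6): λ = (3·15² + 8)/(2·6) ≡ 18/12. 12⁻¹ ≡ 8 (mod 19), so λ ≡ 18·8 ≡ 11.
  x = λ² - 15 - 15 = 121 - 30 ≡ 15; y = λ·(15 - 15) - 6 ≡ 13. → (15, 13)
3A: (15, 13) + (15, 6): same x and y₁ ≡ -y₂, so the sum is O.
4A: O + (15, 6) = (15, 6) (identity).
4A = (15, 6).
Next 3B:
Repeated addition: build up to 3B.
2B: tangent at (14, 10): λ = (3·14² + 8)/(2·10) ≡ 7/1. 1⁻¹ ≡ 1 (mod 19) since 1·1 = 1 ≡ 1, so λ ≡ 7·1 ≡ 7.
  x = λ² - 14 - 14 = 49 - 28 ≡ 2; y = λ·(14 - 2) - 10 ≡ 17. → (2, 17)
3B: (2, 17) + (14, 10). λ = (10 - 17)/(14 - 2) ≡ 12/12 mod 19. 12⁻¹ ≡ 8 (mod 19), so λ ≡ 1.
  x = λ² - 2 - 14 = 1 - 16 ≡ 4; y = λ·(2 - 4) - 17 ≡ 0. → (4, 0)
3B = (4, 0).
Finally 4A + 3B:
(15, 6) + (4, 0). λ = (0 - 6)/(4 - 15) ≡ 13/8 mod 19. 8⁻¹ ≡ 12 (mod 19) since 8·12 = 96 ≡ 1, so λ ≡ 4.
  x = λ² - 15 - 4 = 16 - 19 ≡ 16; y = λ·(15 - 16) - 6 ≡ 9. → (16, 9)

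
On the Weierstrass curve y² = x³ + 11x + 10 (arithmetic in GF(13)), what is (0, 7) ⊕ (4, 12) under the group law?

(0, 7) + (4, 12). λ = (12 - 7)/(4 - 0) ≡ 5/4 mod 13. 4⁻¹ ≡ 10 (mod 13), so λ ≡ 11.
  x = λ² - 0 - 4 = 121 - 4 ≡ 0; y = λ·(0 - 0) - 7 ≡ 6. → (0, 6)

(0, 6)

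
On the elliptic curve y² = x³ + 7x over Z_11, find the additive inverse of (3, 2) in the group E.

-(3, 2) = (3, -2 mod 11) = (3, 9).

(3, 9)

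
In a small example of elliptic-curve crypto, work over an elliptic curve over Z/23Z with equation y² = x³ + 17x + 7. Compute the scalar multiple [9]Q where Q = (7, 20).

(18, 2)

Double-and-add on 9 = (1001)₂. Start with Q = (7, 20) for the leading 1-bit.
double: tangent at (7, 20): λ = (3·7² + 17)/(2·20) ≡ 3/17. 17⁻¹ ≡ 19 (mod 23) since 17·19 = 323 ≡ 1, so λ ≡ 3·19 ≡ 11.
  x = λ² - 7 - 7 = 121 - 14 ≡ 15; y = λ·(7 - 15) - 20 ≡ 7. → (15, 7)
double: tangent at (15, 7): λ = (3·15² + 17)/(2·7) ≡ 2/14. 14⁻¹ ≡ 5 (mod 23), so λ ≡ 2·5 ≡ 10.
  x = λ² - 15 - 15 = 100 - 30 ≡ 1; y = λ·(15 - 1) - 7 ≡ 18. → (1, 18)
double: tangent at (1, 18): λ = (3·1² + 17)/(2·18) ≡ 20/13. 13⁻¹ ≡ 16 (mod 23), so λ ≡ 20·16 ≡ 21.
  x = λ² - 1 - 1 = 441 - 2 ≡ 2; y = λ·(1 - 2) - 18 ≡ 7. → (2, 7)
add Q: (2, 7) + (7, 20). λ = (20 - 7)/(7 - 2) ≡ 13/5 mod 23. 5⁻¹ ≡ 14 (mod 23), so λ ≡ 21.
  x = λ² - 2 - 7 = 441 - 9 ≡ 18; y = λ·(2 - 18) - 7 ≡ 2. → (18, 2)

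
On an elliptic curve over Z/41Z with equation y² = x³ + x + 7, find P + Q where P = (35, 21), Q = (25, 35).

(1, 38)

(35, 21) + (25, 35). λ = (35 - 21)/(25 - 35) ≡ 14/31 mod 41. 31⁻¹ ≡ 4 (mod 41), so λ ≡ 15.
  x = λ² - 35 - 25 = 225 - 60 ≡ 1; y = λ·(35 - 1) - 21 ≡ 38. → (1, 38)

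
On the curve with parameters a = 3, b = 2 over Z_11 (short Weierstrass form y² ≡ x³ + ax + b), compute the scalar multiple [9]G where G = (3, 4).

Repeated addition: build up to 9G.
2G: tangent at (3, 4): λ = (3·3² + 3)/(2·4) ≡ 8/8. 8⁻¹ ≡ 7 (mod 11), so λ ≡ 8·7 ≡ 1.
  x = λ² - 3 - 3 = 1 - 6 ≡ 6; y = λ·(3 - 6) - 4 ≡ 4. → (6, 4)
3G: (6, 4) + (3, 4). λ = (4 - 4)/(3 - 6) ≡ 0/8 mod 11. 8⁻¹ ≡ 7 (mod 11) since 8·7 = 56 ≡ 1, so λ ≡ 0.
  x = λ² - 6 - 3 = 0 - 9 ≡ 2; y = λ·(6 - 2) - 4 ≡ 7. → (2, 7)
4G: (2, 7) + (3, 4). λ = (4 - 7)/(3 - 2) ≡ 8/1 mod 11. 1⁻¹ ≡ 1 (mod 11) since 1·1 = 1 ≡ 1, so λ ≡ 8.
  x = λ² - 2 - 3 = 64 - 5 ≡ 4; y = λ·(2 - 4) - 7 ≡ 10. → (4, 10)
5G: (4, 10) + (3, 4). λ = (4 - 10)/(3 - 4) ≡ 5/10 mod 11. 10⁻¹ ≡ 10 (mod 11) since 10·10 = 100 ≡ 1, so λ ≡ 6.
  x = λ² - 4 - 3 = 36 - 7 ≡ 7; y = λ·(4 - 7) - 10 ≡ 5. → (7, 5)
6G: (7, 5) + (3, 4). λ = (4 - 5)/(3 - 7) ≡ 10/7 mod 11. 7⁻¹ ≡ 8 (mod 11), so λ ≡ 3.
  x = λ² - 7 - 3 = 9 - 10 ≡ 10; y = λ·(7 - 10) - 5 ≡ 8. → (10, 8)
7G: (10, 8) + (3, 4). λ = (4 - 8)/(3 - 10) ≡ 7/4 mod 11. 4⁻¹ ≡ 3 (mod 11) since 4·3 = 12 ≡ 1, so λ ≡ 10.
  x = λ² - 10 - 3 = 100 - 13 ≡ 10; y = λ·(10 - 10) - 8 ≡ 3. → (10, 3)
8G: (10, 3) + (3, 4). λ = (4 - 3)/(3 - 10) ≡ 1/4 mod 11. 4⁻¹ ≡ 3 (mod 11) since 4·3 = 12 ≡ 1, so λ ≡ 3.
  x = λ² - 10 - 3 = 9 - 13 ≡ 7; y = λ·(10 - 7) - 3 ≡ 6. → (7, 6)
9G: (7, 6) + (3, 4). λ = (4 - 6)/(3 - 7) ≡ 9/7 mod 11. 7⁻¹ ≡ 8 (mod 11), so λ ≡ 6.
  x = λ² - 7 - 3 = 36 - 10 ≡ 4; y = λ·(7 - 4) - 6 ≡ 1. → (4, 1)

(4, 1)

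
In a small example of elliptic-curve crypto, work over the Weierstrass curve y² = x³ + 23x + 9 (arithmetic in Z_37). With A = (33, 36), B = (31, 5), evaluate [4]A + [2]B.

First 4A:
Double-and-add on 4 = (100)₂. Start with A = (33, 36) for the leading 1-bit.
double: tangent at (33, 36): λ = (3·33² + 23)/(2·36) ≡ 34/35. 35⁻¹ ≡ 18 (mod 37), so λ ≡ 34·18 ≡ 20.
  x = λ² - 33 - 33 = 400 - 66 ≡ 1; y = λ·(33 - 1) - 36 ≡ 12. → (1, 12)
double: tangent at (1, 12): λ = (3·1² + 23)/(2·12) ≡ 26/24. 24⁻¹ ≡ 17 (mod 37), so λ ≡ 26·17 ≡ 35.
  x = λ² - 1 - 1 = 1225 - 2 ≡ 2; y = λ·(1 - 2) - 12 ≡ 27. → (2, 27)
4A = (2, 27).
Next 2B:
Repeated addition: build up to 2B.
2B: tangent at (31, 5): λ = (3·31² + 23)/(2·5) ≡ 20/10. 10⁻¹ ≡ 26 (mod 37), so λ ≡ 20·26 ≡ 2.
  x = λ² - 31 - 31 = 4 - 62 ≡ 16; y = λ·(31 - 16) - 5 ≡ 25. → (16, 25)
2B = (16, 25).
Finally 4A + 2B:
(2, 27) + (16, 25). λ = (25 - 27)/(16 - 2) ≡ 35/14 mod 37. 14⁻¹ ≡ 8 (mod 37) since 14·8 = 112 ≡ 1, so λ ≡ 21.
  x = λ² - 2 - 16 = 441 - 18 ≡ 16; y = λ·(2 - 16) - 27 ≡ 12. → (16, 12)

(16, 12)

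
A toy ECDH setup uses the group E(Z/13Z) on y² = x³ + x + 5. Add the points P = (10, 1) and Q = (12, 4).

(3, 3)

(10, 1) + (12, 4). λ = (4 - 1)/(12 - 10) ≡ 3/2 mod 13. 2⁻¹ ≡ 7 (mod 13) since 2·7 = 14 ≡ 1, so λ ≡ 8.
  x = λ² - 10 - 12 = 64 - 22 ≡ 3; y = λ·(10 - 3) - 1 ≡ 3. → (3, 3)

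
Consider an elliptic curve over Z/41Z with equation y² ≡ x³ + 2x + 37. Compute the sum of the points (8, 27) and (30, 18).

(8, 27) + (30, 18). λ = (18 - 27)/(30 - 8) ≡ 32/22 mod 41. 22⁻¹ ≡ 28 (mod 41), so λ ≡ 35.
  x = λ² - 8 - 30 = 1225 - 38 ≡ 39; y = λ·(8 - 39) - 27 ≡ 36. → (39, 36)

(39, 36)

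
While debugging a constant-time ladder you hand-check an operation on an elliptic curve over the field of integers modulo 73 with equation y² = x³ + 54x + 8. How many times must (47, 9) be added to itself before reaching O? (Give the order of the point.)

5

2P: tangent at (47, 9): λ = (3·47² + 54)/(2·9) ≡ 38/18. 18⁻¹ ≡ 69 (mod 73), so λ ≡ 38·69 ≡ 67.
  x = λ² - 47 - 47 = 4489 - 94 ≡ 15; y = λ·(47 - 15) - 9 ≡ 18. → (15, 18)
3P: (15, 18) + (47, 9). λ = (9 - 18)/(47 - 15) ≡ 64/32 mod 73. 32⁻¹ ≡ 16 (mod 73) since 32·16 = 512 ≡ 1, so λ ≡ 2.
  x = λ² - 15 - 47 = 4 - 62 ≡ 15; y = λ·(15 - 15) - 18 ≡ 55. → (15, 55)
4P: (15, 55) + (47, 9). λ = (9 - 55)/(47 - 15) ≡ 27/32 mod 73. 32⁻¹ ≡ 16 (mod 73), so λ ≡ 67.
  x = λ² - 15 - 47 = 4489 - 62 ≡ 47; y = λ·(15 - 47) - 55 ≡ 64. → (47, 64)
5P: (47, 64) + (47, 9): same x and y₁ ≡ -y₂, so the sum is O.
5P = O, so the order is 5.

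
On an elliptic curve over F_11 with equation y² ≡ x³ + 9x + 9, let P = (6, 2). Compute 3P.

(9, 4)

Repeated addition: build up to 3P.
2P: tangent at (6, 2): λ = (3·6² + 9)/(2·2) ≡ 7/4. 4⁻¹ ≡ 3 (mod 11), so λ ≡ 7·3 ≡ 10.
  x = λ² - 6 - 6 = 100 - 12 ≡ 0; y = λ·(6 - 0) - 2 ≡ 3. → (0, 3)
3P: (0, 3) + (6, 2). λ = (2 - 3)/(6 - 0) ≡ 10/6 mod 11. 6⁻¹ ≡ 2 (mod 11), so λ ≡ 9.
  x = λ² - 0 - 6 = 81 - 6 ≡ 9; y = λ·(0 - 9) - 3 ≡ 4. → (9, 4)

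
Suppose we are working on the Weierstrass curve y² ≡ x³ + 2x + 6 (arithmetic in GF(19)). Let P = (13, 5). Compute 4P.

(16, 7)

Double-and-add on 4 = (100)₂. Start with P = (13, 5) for the leading 1-bit.
double: tangent at (13, 5): λ = (3·13² + 2)/(2·5) ≡ 15/10. 10⁻¹ ≡ 2 (mod 19) since 10·2 = 20 ≡ 1, so λ ≡ 15·2 ≡ 11.
  x = λ² - 13 - 13 = 121 - 26 ≡ 0; y = λ·(13 - 0) - 5 ≡ 5. → (0, 5)
double: tangent at (0, 5): λ = (3·0² + 2)/(2·5) ≡ 2/10. 10⁻¹ ≡ 2 (mod 19), so λ ≡ 2·2 ≡ 4.
  x = λ² - 0 - 0 = 16 - 0 ≡ 16; y = λ·(0 - 16) - 5 ≡ 7. → (16, 7)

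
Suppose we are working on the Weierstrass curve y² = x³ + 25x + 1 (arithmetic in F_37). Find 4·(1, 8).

(17, 14)

Write G = (1, 8).
Double-and-add on 4 = (100)₂. Start with G = (1, 8) for the leading 1-bit.
double: tangent at (1, 8): λ = (3·1² + 25)/(2·8) ≡ 28/16. 16⁻¹ ≡ 7 (mod 37), so λ ≡ 28·7 ≡ 11.
  x = λ² - 1 - 1 = 121 - 2 ≡ 8; y = λ·(1 - 8) - 8 ≡ 26. → (8, 26)
double: tangent at (8, 26): λ = (3·8² + 25)/(2·26) ≡ 32/15. 15⁻¹ ≡ 5 (mod 37) since 15·5 = 75 ≡ 1, so λ ≡ 32·5 ≡ 12.
  x = λ² - 8 - 8 = 144 - 16 ≡ 17; y = λ·(8 - 17) - 26 ≡ 14. → (17, 14)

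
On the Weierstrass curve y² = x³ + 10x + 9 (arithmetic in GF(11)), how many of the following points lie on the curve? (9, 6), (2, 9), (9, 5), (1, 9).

(9, 6): 6² ≡ 3, rhs ≡ 3 → on.
(2, 9): 9² ≡ 4, rhs ≡ 4 → on.
(9, 5): 5² ≡ 3, rhs ≡ 3 → on.
(1, 9): 9² ≡ 4, rhs ≡ 9 → off.

3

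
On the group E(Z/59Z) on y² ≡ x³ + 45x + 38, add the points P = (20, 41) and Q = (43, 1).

(22, 42)

(20, 41) + (43, 1). λ = (1 - 41)/(43 - 20) ≡ 19/23 mod 59. 23⁻¹ ≡ 18 (mod 59), so λ ≡ 47.
  x = λ² - 20 - 43 = 2209 - 63 ≡ 22; y = λ·(20 - 22) - 41 ≡ 42. → (22, 42)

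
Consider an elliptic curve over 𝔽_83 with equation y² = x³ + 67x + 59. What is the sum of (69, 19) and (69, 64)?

O

The two points share x = 69 and their y-coordinates satisfy 19 + 64 ≡ 0 (mod 83), so they are inverses. Their sum is the point at infinity.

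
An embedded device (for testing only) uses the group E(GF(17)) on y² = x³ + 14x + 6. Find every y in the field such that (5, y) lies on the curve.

none

x³ + 14x + 6 = 201 ≡ 14 (mod 17).
14 is a non-residue mod 17; no y exists.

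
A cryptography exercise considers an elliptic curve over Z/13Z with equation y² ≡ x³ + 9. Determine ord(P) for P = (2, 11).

2P: tangent at (2, 11): λ = (3·2² + 0)/(2·11) ≡ 12/9. 9⁻¹ ≡ 3 (mod 13), so λ ≡ 12·3 ≡ 10.
  x = λ² - 2 - 2 = 100 - 4 ≡ 5; y = λ·(2 - 5) - 11 ≡ 11. → (5, 11)
3P: (5, 11) + (2, 11). λ = (11 - 11)/(2 - 5) ≡ 0/10 mod 13. 10⁻¹ ≡ 4 (mod 13), so λ ≡ 0.
  x = λ² - 5 - 2 = 0 - 7 ≡ 6; y = λ·(5 - 6) - 11 ≡ 2. → (6, 2)
4P: (6, 2) + (2, 11). λ = (11 - 2)/(2 - 6) ≡ 9/9 mod 13. 9⁻¹ ≡ 3 (mod 13), so λ ≡ 1.
  x = λ² - 6 - 2 = 1 - 8 ≡ 6; y = λ·(6 - 6) - 2 ≡ 11. → (6, 11)
5P: (6, 11) + (2, 11). λ = (11 - 11)/(2 - 6) ≡ 0/9 mod 13. 9⁻¹ ≡ 3 (mod 13), so λ ≡ 0.
  x = λ² - 6 - 2 = 0 - 8 ≡ 5; y = λ·(6 - 5) - 11 ≡ 2. → (5, 2)
6P: (5, 2) + (2, 11). λ = (11 - 2)/(2 - 5) ≡ 9/10 mod 13. 10⁻¹ ≡ 4 (mod 13), so λ ≡ 10.
  x = λ² - 5 - 2 = 100 - 7 ≡ 2; y = λ·(5 - 2) - 2 ≡ 2. → (2, 2)
7P: (2, 2) + (2, 11): same x and y₁ ≡ -y₂, so the sum is ∞.
7P = ∞, so the order is 7.

7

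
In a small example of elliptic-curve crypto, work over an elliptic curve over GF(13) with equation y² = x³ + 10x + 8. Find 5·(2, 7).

Write Q = (2, 7).
Repeated addition: build up to 5Q.
2Q: tangent at (2, 7): λ = (3·2² + 10)/(2·7) ≡ 9/1. 1⁻¹ ≡ 1 (mod 13) since 1·1 = 1 ≡ 1, so λ ≡ 9·1 ≡ 9.
  x = λ² - 2 - 2 = 81 - 4 ≡ 12; y = λ·(2 - 12) - 7 ≡ 7. → (12, 7)
3Q: (12, 7) + (2, 7). λ = (7 - 7)/(2 - 12) ≡ 0/3 mod 13. 3⁻¹ ≡ 9 (mod 13), so λ ≡ 0.
  x = λ² - 12 - 2 = 0 - 14 ≡ 12; y = λ·(12 - 12) - 7 ≡ 6. → (12, 6)
4Q: (12, 6) + (2, 7). λ = (7 - 6)/(2 - 12) ≡ 1/3 mod 13. 3⁻¹ ≡ 9 (mod 13) since 3·9 = 27 ≡ 1, so λ ≡ 9.
  x = λ² - 12 - 2 = 81 - 14 ≡ 2; y = λ·(12 - 2) - 6 ≡ 6. → (2, 6)
5Q: (2, 6) + (2, 7): same x and y₁ ≡ -y₂, so the sum is the point at infinity.

O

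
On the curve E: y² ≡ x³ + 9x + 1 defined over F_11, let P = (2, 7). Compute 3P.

Repeated addition: build up to 3P.
2P: tangent at (2, 7): λ = (3·2² + 9)/(2·7) ≡ 10/3. 3⁻¹ ≡ 4 (mod 11), so λ ≡ 10·4 ≡ 7.
  x = λ² - 2 - 2 = 49 - 4 ≡ 1; y = λ·(2 - 1) - 7 ≡ 0. → (1, 0)
3P: (1, 0) + (2, 7). λ = (7 - 0)/(2 - 1) ≡ 7/1 mod 11. 1⁻¹ ≡ 1 (mod 11), so λ ≡ 7.
  x = λ² - 1 - 2 = 49 - 3 ≡ 2; y = λ·(1 - 2) - 0 ≡ 4. → (2, 4)

(2, 4)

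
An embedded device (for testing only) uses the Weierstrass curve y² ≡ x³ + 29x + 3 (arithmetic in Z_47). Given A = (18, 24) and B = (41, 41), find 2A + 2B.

First 2A:
Repeated addition: build up to 2A.
2A: tangent at (18, 24): λ = (3·18² + 29)/(2·24) ≡ 14/1. 1⁻¹ ≡ 1 (mod 47), so λ ≡ 14·1 ≡ 14.
  x = λ² - 18 - 18 = 196 - 36 ≡ 19; y = λ·(18 - 19) - 24 ≡ 9. → (19, 9)
2A = (19, 9).
Next 2B:
Repeated addition: build up to 2B.
2B: tangent at (41, 41): λ = (3·41² + 29)/(2·41) ≡ 43/35. 35⁻¹ ≡ 43 (mod 47) since 35·43 = 1505 ≡ 1, so λ ≡ 43·43 ≡ 16.
  x = λ² - 41 - 41 = 256 - 82 ≡ 33; y = λ·(41 - 33) - 41 ≡ 40. → (33, 40)
2B = (33, 40).
Finally 2A + 2B:
(19, 9) + (33, 40). λ = (40 - 9)/(33 - 19) ≡ 31/14 mod 47. 14⁻¹ ≡ 37 (mod 47) since 14·37 = 518 ≡ 1, so λ ≡ 19.
  x = λ² - 19 - 33 = 361 - 52 ≡ 27; y = λ·(19 - 27) - 9 ≡ 27. → (27, 27)

(27, 27)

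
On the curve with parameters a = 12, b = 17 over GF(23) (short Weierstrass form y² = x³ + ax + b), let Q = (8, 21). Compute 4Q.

Repeated addition: build up to 4Q.
2Q: tangent at (8, 21): λ = (3·8² + 12)/(2·21) ≡ 20/19. 19⁻¹ ≡ 17 (mod 23) since 19·17 = 323 ≡ 1, so λ ≡ 20·17 ≡ 18.
  x = λ² - 8 - 8 = 324 - 16 ≡ 9; y = λ·(8 - 9) - 21 ≡ 7. → (9, 7)
3Q: (9, 7) + (8, 21). λ = (21 - 7)/(8 - 9) ≡ 14/22 mod 23. 22⁻¹ ≡ 22 (mod 23), so λ ≡ 9.
  x = λ² - 9 - 8 = 81 - 17 ≡ 18; y = λ·(9 - 18) - 7 ≡ 4. → (18, 4)
4Q: (18, 4) + (8, 21). λ = (21 - 4)/(8 - 18) ≡ 17/13 mod 23. 13⁻¹ ≡ 16 (mod 23), so λ ≡ 19.
  x = λ² - 18 - 8 = 361 - 26 ≡ 13; y = λ·(18 - 13) - 4 ≡ 22. → (13, 22)

(13, 22)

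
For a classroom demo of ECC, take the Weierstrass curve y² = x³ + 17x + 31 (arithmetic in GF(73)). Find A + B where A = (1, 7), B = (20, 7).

(1, 7) + (20, 7). λ = (7 - 7)/(20 - 1) ≡ 0/19 mod 73. 19⁻¹ ≡ 50 (mod 73), so λ ≡ 0.
  x = λ² - 1 - 20 = 0 - 21 ≡ 52; y = λ·(1 - 52) - 7 ≡ 66. → (52, 66)

(52, 66)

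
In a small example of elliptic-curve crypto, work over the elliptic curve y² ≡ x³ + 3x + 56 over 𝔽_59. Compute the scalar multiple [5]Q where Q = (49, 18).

Double-and-add on 5 = (101)₂. Start with Q = (49, 18) for the leading 1-bit.
double: tangent at (49, 18): λ = (3·49² + 3)/(2·18) ≡ 8/36. 36⁻¹ ≡ 41 (mod 59), so λ ≡ 8·41 ≡ 33.
  x = λ² - 49 - 49 = 1089 - 98 ≡ 47; y = λ·(49 - 47) - 18 ≡ 48. → (47, 48)
double: tangent at (47, 48): λ = (3·47² + 3)/(2·48) ≡ 22/37. 37⁻¹ ≡ 8 (mod 59), so λ ≡ 22·8 ≡ 58.
  x = λ² - 47 - 47 = 3364 - 94 ≡ 25; y = λ·(47 - 25) - 48 ≡ 48. → (25, 48)
add Q: (25, 48) + (49, 18). λ = (18 - 48)/(49 - 25) ≡ 29/24 mod 59. 24⁻¹ ≡ 32 (mod 59), so λ ≡ 43.
  x = λ² - 25 - 49 = 1849 - 74 ≡ 5; y = λ·(25 - 5) - 48 ≡ 45. → (5, 45)

(5, 45)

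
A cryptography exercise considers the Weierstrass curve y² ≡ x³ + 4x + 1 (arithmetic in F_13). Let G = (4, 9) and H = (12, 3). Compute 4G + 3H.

First 4G:
Double-and-add on 4 = (100)₂. Start with G = (4, 9) for the leading 1-bit.
double: tangent at (4, 9): λ = (3·4² + 4)/(2·9) ≡ 0/5. 5⁻¹ ≡ 8 (mod 13), so λ ≡ 0·8 ≡ 0.
  x = λ² - 4 - 4 = 0 - 8 ≡ 5; y = λ·(4 - 5) - 9 ≡ 4. → (5, 4)
double: tangent at (5, 4): λ = (3·5² + 4)/(2·4) ≡ 1/8. 8⁻¹ ≡ 5 (mod 13) since 8·5 = 40 ≡ 1, so λ ≡ 1·5 ≡ 5.
  x = λ² - 5 - 5 = 25 - 10 ≡ 2; y = λ·(5 - 2) - 4 ≡ 11. → (2, 11)
4G = (2, 11).
Next 3H:
Repeated addition: build up to 3H.
2H: tangent at (12, 3): λ = (3·12² + 4)/(2·3) ≡ 7/6. 6⁻¹ ≡ 11 (mod 13), so λ ≡ 7·11 ≡ 12.
  x = λ² - 12 - 12 = 144 - 24 ≡ 3; y = λ·(12 - 3) - 3 ≡ 1. → (3, 1)
3H: (3, 1) + (12, 3). λ = (3 - 1)/(12 - 3) ≡ 2/9 mod 13. 9⁻¹ ≡ 3 (mod 13), so λ ≡ 6.
  x = λ² - 3 - 12 = 36 - 15 ≡ 8; y = λ·(3 - 8) - 1 ≡ 8. → (8, 8)
3H = (8, 8).
Finally 4G + 3H:
(2, 11) + (8, 8). λ = (8 - 11)/(8 - 2) ≡ 10/6 mod 13. 6⁻¹ ≡ 11 (mod 13), so λ ≡ 6.
  x = λ² - 2 - 8 = 36 - 10 ≡ 0; y = λ·(2 - 0) - 11 ≡ 1. → (0, 1)

(0, 1)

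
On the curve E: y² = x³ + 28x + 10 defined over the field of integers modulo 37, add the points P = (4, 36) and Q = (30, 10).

(4, 36) + (30, 10). λ = (10 - 36)/(30 - 4) ≡ 11/26 mod 37. 26⁻¹ ≡ 10 (mod 37), so λ ≡ 36.
  x = λ² - 4 - 30 = 1296 - 34 ≡ 4; y = λ·(4 - 4) - 36 ≡ 1. → (4, 1)

(4, 1)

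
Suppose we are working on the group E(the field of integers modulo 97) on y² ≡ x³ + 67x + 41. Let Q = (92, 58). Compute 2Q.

(32, 79)

tangent at (92, 58): λ = (3·92² + 67)/(2·58) ≡ 45/19. 19⁻¹ ≡ 46 (mod 97) since 19·46 = 874 ≡ 1, so λ ≡ 45·46 ≡ 33.
  x = λ² - 92 - 92 = 1089 - 184 ≡ 32; y = λ·(92 - 32) - 58 ≡ 79. → (32, 79)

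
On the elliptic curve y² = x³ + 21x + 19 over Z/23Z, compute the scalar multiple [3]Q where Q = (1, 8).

(19, 3)

Repeated addition: build up to 3Q.
2Q: tangent at (1, 8): λ = (3·1² + 21)/(2·8) ≡ 1/16. 16⁻¹ ≡ 13 (mod 23) since 16·13 = 208 ≡ 1, so λ ≡ 1·13 ≡ 13.
  x = λ² - 1 - 1 = 169 - 2 ≡ 6; y = λ·(1 - 6) - 8 ≡ 19. → (6, 19)
3Q: (6, 19) + (1, 8). λ = (8 - 19)/(1 - 6) ≡ 12/18 mod 23. 18⁻¹ ≡ 9 (mod 23), so λ ≡ 16.
  x = λ² - 6 - 1 = 256 - 7 ≡ 19; y = λ·(6 - 19) - 19 ≡ 3. → (19, 3)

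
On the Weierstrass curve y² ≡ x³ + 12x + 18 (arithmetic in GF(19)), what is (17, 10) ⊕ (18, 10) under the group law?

(3, 9)

(17, 10) + (18, 10). λ = (10 - 10)/(18 - 17) ≡ 0/1 mod 19. 1⁻¹ ≡ 1 (mod 19), so λ ≡ 0.
  x = λ² - 17 - 18 = 0 - 35 ≡ 3; y = λ·(17 - 3) - 10 ≡ 9. → (3, 9)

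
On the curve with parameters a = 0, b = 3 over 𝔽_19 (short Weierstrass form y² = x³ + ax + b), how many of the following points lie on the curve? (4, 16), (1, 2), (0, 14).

(4, 16): 16² ≡ 9, rhs ≡ 10 → off.
(1, 2): 2² ≡ 4, rhs ≡ 4 → on.
(0, 14): 14² ≡ 6, rhs ≡ 3 → off.

1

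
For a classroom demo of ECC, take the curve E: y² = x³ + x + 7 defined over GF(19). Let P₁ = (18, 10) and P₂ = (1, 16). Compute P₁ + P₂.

(18, 10) + (1, 16). λ = (16 - 10)/(1 - 18) ≡ 6/2 mod 19. 2⁻¹ ≡ 10 (mod 19), so λ ≡ 3.
  x = λ² - 18 - 1 = 9 - 19 ≡ 9; y = λ·(18 - 9) - 10 ≡ 17. → (9, 17)

(9, 17)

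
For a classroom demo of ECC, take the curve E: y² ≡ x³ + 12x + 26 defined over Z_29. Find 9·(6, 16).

(8, 5)

Write G = (6, 16).
Double-and-add on 9 = (1001)₂. Start with G = (6, 16) for the leading 1-bit.
double: tangent at (6, 16): λ = (3·6² + 12)/(2·16) ≡ 4/3. 3⁻¹ ≡ 10 (mod 29), so λ ≡ 4·10 ≡ 11.
  x = λ² - 6 - 6 = 121 - 12 ≡ 22; y = λ·(6 - 22) - 16 ≡ 11. → (22, 11)
double: tangent at (22, 11): λ = (3·22² + 12)/(2·11) ≡ 14/22. 22⁻¹ ≡ 4 (mod 29) since 22·4 = 88 ≡ 1, so λ ≡ 14·4 ≡ 27.
  x = λ² - 22 - 22 = 729 - 44 ≡ 18; y = λ·(22 - 18) - 11 ≡ 10. → (18, 10)
double: tangent at (18, 10): λ = (3·18² + 12)/(2·10) ≡ 27/20. 20⁻¹ ≡ 16 (mod 29), so λ ≡ 27·16 ≡ 26.
  x = λ² - 18 - 18 = 676 - 36 ≡ 2; y = λ·(18 - 2) - 10 ≡ 0. → (2, 0)
add G: (2, 0) + (6, 16). λ = (16 - 0)/(6 - 2) ≡ 16/4 mod 29. 4⁻¹ ≡ 22 (mod 29), so λ ≡ 4.
  x = λ² - 2 - 6 = 16 - 8 ≡ 8; y = λ·(2 - 8) - 0 ≡ 5. → (8, 5)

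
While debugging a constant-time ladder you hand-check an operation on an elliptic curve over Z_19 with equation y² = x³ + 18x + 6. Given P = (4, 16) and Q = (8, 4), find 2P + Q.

(16, 18)

First 2P:
Repeated addition: build up to 2P.
2P: tangent at (4, 16): λ = (3·4² + 18)/(2·16) ≡ 9/13. 13⁻¹ ≡ 3 (mod 19) since 13·3 = 39 ≡ 1, so λ ≡ 9·3 ≡ 8.
  x = λ² - 4 - 4 = 64 - 8 ≡ 18; y = λ·(4 - 18) - 16 ≡ 5. → (18, 5)
2P = (18, 5).
Finally 2P + Q:
(18, 5) + (8, 4). λ = (4 - 5)/(8 - 18) ≡ 18/9 mod 19. 9⁻¹ ≡ 17 (mod 19) since 9·17 = 153 ≡ 1, so λ ≡ 2.
  x = λ² - 18 - 8 = 4 - 26 ≡ 16; y = λ·(18 - 16) - 5 ≡ 18. → (16, 18)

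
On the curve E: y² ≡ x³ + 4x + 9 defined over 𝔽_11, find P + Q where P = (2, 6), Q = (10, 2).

(2, 5)

(2, 6) + (10, 2). λ = (2 - 6)/(10 - 2) ≡ 7/8 mod 11. 8⁻¹ ≡ 7 (mod 11), so λ ≡ 5.
  x = λ² - 2 - 10 = 25 - 12 ≡ 2; y = λ·(2 - 2) - 6 ≡ 5. → (2, 5)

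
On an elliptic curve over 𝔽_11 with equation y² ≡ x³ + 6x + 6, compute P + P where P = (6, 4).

tangent at (6, 4): λ = (3·6² + 6)/(2·4) ≡ 4/8. 8⁻¹ ≡ 7 (mod 11), so λ ≡ 4·7 ≡ 6.
  x = λ² - 6 - 6 = 36 - 12 ≡ 2; y = λ·(6 - 2) - 4 ≡ 9. → (2, 9)

(2, 9)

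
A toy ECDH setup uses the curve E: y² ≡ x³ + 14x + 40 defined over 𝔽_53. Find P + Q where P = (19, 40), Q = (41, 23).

(19, 40) + (41, 23). λ = (23 - 40)/(41 - 19) ≡ 36/22 mod 53. 22⁻¹ ≡ 41 (mod 53), so λ ≡ 45.
  x = λ² - 19 - 41 = 2025 - 60 ≡ 4; y = λ·(19 - 4) - 40 ≡ 52. → (4, 52)

(4, 52)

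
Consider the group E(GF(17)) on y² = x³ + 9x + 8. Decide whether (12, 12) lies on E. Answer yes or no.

yes

y² = 12² ≡ 8; x³ + 9x + 8 = 1844 ≡ 8 (mod 17). 8 = 8.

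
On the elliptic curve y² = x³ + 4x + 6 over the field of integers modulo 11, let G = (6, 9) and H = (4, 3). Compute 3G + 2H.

First 3G:
Repeated addition: build up to 3G.
2G: tangent at (6, 9): λ = (3·6² + 4)/(2·9) ≡ 2/7. 7⁻¹ ≡ 8 (mod 11), so λ ≡ 2·8 ≡ 5.
  x = λ² - 6 - 6 = 25 - 12 ≡ 2; y = λ·(6 - 2) - 9 ≡ 0. → (2, 0)
3G: (2, 0) + (6, 9). λ = (9 - 0)/(6 - 2) ≡ 9/4 mod 11. 4⁻¹ ≡ 3 (mod 11) since 4·3 = 12 ≡ 1, so λ ≡ 5.
  x = λ² - 2 - 6 = 25 - 8 ≡ 6; y = λ·(2 - 6) - 0 ≡ 2. → (6, 2)
3G = (6, 2).
Next 2H:
Repeated addition: build up to 2H.
2H: tangent at (4, 3): λ = (3·4² + 4)/(2·3) ≡ 8/6. 6⁻¹ ≡ 2 (mod 11) since 6·2 = 12 ≡ 1, so λ ≡ 8·2 ≡ 5.
  x = λ² - 4 - 4 = 25 - 8 ≡ 6; y = λ·(4 - 6) - 3 ≡ 9. → (6, 9)
2H = (6, 9).
Finally 3G + 2H:
(6, 2) + (6, 9): same x and y₁ ≡ -y₂, so the sum is O.

O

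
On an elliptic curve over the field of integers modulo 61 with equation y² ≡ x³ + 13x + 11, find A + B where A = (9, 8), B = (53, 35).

(3, 4)

(9, 8) + (53, 35). λ = (35 - 8)/(53 - 9) ≡ 27/44 mod 61. 44⁻¹ ≡ 43 (mod 61), so λ ≡ 2.
  x = λ² - 9 - 53 = 4 - 62 ≡ 3; y = λ·(9 - 3) - 8 ≡ 4. → (3, 4)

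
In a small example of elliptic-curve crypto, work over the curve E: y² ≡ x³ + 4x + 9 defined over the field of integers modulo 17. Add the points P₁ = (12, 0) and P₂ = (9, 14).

(12, 0) + (9, 14). λ = (14 - 0)/(9 - 12) ≡ 14/14 mod 17. 14⁻¹ ≡ 11 (mod 17) since 14·11 = 154 ≡ 1, so λ ≡ 1.
  x = λ² - 12 - 9 = 1 - 21 ≡ 14; y = λ·(12 - 14) - 0 ≡ 15. → (14, 15)

(14, 15)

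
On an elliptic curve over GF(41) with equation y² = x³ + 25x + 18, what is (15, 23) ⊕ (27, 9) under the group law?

(22, 33)

(15, 23) + (27, 9). λ = (9 - 23)/(27 - 15) ≡ 27/12 mod 41. 12⁻¹ ≡ 24 (mod 41), so λ ≡ 33.
  x = λ² - 15 - 27 = 1089 - 42 ≡ 22; y = λ·(15 - 22) - 23 ≡ 33. → (22, 33)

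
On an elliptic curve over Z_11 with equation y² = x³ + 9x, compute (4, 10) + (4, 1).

O

The two points share x = 4 and their y-coordinates satisfy 10 + 1 ≡ 0 (mod 11), so they are inverses. Their sum is the point at infinity.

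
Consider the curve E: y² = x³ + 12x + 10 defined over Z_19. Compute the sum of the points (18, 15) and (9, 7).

(1, 17)

(18, 15) + (9, 7). λ = (7 - 15)/(9 - 18) ≡ 11/10 mod 19. 10⁻¹ ≡ 2 (mod 19), so λ ≡ 3.
  x = λ² - 18 - 9 = 9 - 27 ≡ 1; y = λ·(18 - 1) - 15 ≡ 17. → (1, 17)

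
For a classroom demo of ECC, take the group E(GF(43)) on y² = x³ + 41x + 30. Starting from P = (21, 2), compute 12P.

Repeated addition: build up to 12P.
2P: tangent at (21, 2): λ = (3·21² + 41)/(2·2) ≡ 31/4. 4⁻¹ ≡ 11 (mod 43) since 4·11 = 44 ≡ 1, so λ ≡ 31·11 ≡ 40.
  x = λ² - 21 - 21 = 1600 - 42 ≡ 10; y = λ·(21 - 10) - 2 ≡ 8. → (10, 8)
3P: (10, 8) + (21, 2). λ = (2 - 8)/(21 - 10) ≡ 37/11 mod 43. 11⁻¹ ≡ 4 (mod 43), so λ ≡ 19.
  x = λ² - 10 - 21 = 361 - 31 ≡ 29; y = λ·(10 - 29) - 8 ≡ 18. → (29, 18)
4P: (29, 18) + (21, 2). λ = (2 - 18)/(21 - 29) ≡ 27/35 mod 43. 35⁻¹ ≡ 16 (mod 43), so λ ≡ 2.
  x = λ² - 29 - 21 = 4 - 50 ≡ 40; y = λ·(29 - 40) - 18 ≡ 3. → (40, 3)
5P: (40, 3) + (21, 2). λ = (2 - 3)/(21 - 40) ≡ 42/24 mod 43. 24⁻¹ ≡ 9 (mod 43) since 24·9 = 216 ≡ 1, so λ ≡ 34.
  x = λ² - 40 - 21 = 1156 - 61 ≡ 20; y = λ·(40 - 20) - 3 ≡ 32. → (20, 32)
6P: (20, 32) + (21, 2). λ = (2 - 32)/(21 - 20) ≡ 13/1 mod 43. 1⁻¹ ≡ 1 (mod 43), so λ ≡ 13.
  x = λ² - 20 - 21 = 169 - 41 ≡ 42; y = λ·(20 - 42) - 32 ≡ 26. → (42, 26)
7P: (42, 26) + (21, 2). λ = (2 - 26)/(21 - 42) ≡ 19/22 mod 43. 22⁻¹ ≡ 2 (mod 43), so λ ≡ 38.
  x = λ² - 42 - 21 = 1444 - 63 ≡ 5; y = λ·(42 - 5) - 26 ≡ 4. → (5, 4)
8P: (5, 4) + (21, 2). λ = (2 - 4)/(21 - 5) ≡ 41/16 mod 43. 16⁻¹ ≡ 35 (mod 43), so λ ≡ 16.
  x = λ² - 5 - 21 = 256 - 26 ≡ 15; y = λ·(5 - 15) - 4 ≡ 8. → (15, 8)
9P: (15, 8) + (21, 2). λ = (2 - 8)/(21 - 15) ≡ 37/6 mod 43. 6⁻¹ ≡ 36 (mod 43) since 6·36 = 216 ≡ 1, so λ ≡ 42.
  x = λ² - 15 - 21 = 1764 - 36 ≡ 8; y = λ·(15 - 8) - 8 ≡ 28. → (8, 28)
10P: (8, 28) + (21, 2). λ = (2 - 28)/(21 - 8) ≡ 17/13 mod 43. 13⁻¹ ≡ 10 (mod 43), so λ ≡ 41.
  x = λ² - 8 - 21 = 1681 - 29 ≡ 18; y = λ·(8 - 18) - 28 ≡ 35. → (18, 35)
11P: (18, 35) + (21, 2). λ = (2 - 35)/(21 - 18) ≡ 10/3 mod 43. 3⁻¹ ≡ 29 (mod 43), so λ ≡ 32.
  x = λ² - 18 - 21 = 1024 - 39 ≡ 39; y = λ·(18 - 39) - 35 ≡ 24. → (39, 24)
12P: (39, 24) + (21, 2). λ = (2 - 24)/(21 - 39) ≡ 21/25 mod 43. 25⁻¹ ≡ 31 (mod 43), so λ ≡ 6.
  x = λ² - 39 - 21 = 36 - 60 ≡ 19; y = λ·(39 - 19) - 24 ≡ 10. → (19, 10)

(19, 10)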